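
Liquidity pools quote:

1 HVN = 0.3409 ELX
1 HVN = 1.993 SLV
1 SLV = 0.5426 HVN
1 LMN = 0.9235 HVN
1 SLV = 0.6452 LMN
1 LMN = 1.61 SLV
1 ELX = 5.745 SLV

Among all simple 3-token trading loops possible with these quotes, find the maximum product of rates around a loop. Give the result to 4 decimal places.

1.1875

HVN→SLV→LMN→HVN: 1.993 × 0.6452 × 0.9235 = 1.18751
HVN→ELX→SLV→HVN: 0.3409 × 5.745 × 0.5426 = 1.06267
Maximum is HVN→SLV→LMN→HVN at 1.1875; arbitrage exists.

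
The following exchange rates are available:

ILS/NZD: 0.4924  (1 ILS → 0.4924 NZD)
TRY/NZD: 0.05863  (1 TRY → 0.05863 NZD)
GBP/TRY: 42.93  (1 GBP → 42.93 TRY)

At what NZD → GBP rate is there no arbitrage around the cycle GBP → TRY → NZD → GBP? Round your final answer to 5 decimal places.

Known legs of the cycle: 42.93 × 0.05863 = 2.5169859
For no arbitrage the full-cycle product must be 1, so the missing rate is 1 / 2.5169859 ≈ 0.3973006.

0.39730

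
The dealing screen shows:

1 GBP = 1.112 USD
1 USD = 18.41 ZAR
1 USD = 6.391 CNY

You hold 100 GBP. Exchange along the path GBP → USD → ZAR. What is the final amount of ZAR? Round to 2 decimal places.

2047.19

100 GBP × 1.112 = 111.2 USD
111.2 USD × 18.41 = 2047.192 ZAR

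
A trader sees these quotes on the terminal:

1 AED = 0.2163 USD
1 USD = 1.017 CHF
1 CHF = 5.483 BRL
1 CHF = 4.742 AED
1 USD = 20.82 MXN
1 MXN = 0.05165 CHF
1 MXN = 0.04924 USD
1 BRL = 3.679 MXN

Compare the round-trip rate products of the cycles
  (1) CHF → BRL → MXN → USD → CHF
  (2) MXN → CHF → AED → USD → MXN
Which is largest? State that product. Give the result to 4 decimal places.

(1) 5.483 × 3.679 × 0.04924 × 1.017 = 1.01015
(2) 0.05165 × 4.742 × 0.2163 × 20.82 = 1.10298
Highest is cycle (2) at 1.1030 (>1, arbitrage).

1.1030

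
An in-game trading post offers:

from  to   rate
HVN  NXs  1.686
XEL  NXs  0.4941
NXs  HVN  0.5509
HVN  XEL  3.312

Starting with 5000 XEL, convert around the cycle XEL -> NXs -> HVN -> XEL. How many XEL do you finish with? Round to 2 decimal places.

5000 XEL × 0.4941 = 2470.5 NXs
2470.5 NXs × 0.5509 = 1360.99845 HVN
1360.99845 HVN × 3.312 = 4507.6268664 XEL

4507.63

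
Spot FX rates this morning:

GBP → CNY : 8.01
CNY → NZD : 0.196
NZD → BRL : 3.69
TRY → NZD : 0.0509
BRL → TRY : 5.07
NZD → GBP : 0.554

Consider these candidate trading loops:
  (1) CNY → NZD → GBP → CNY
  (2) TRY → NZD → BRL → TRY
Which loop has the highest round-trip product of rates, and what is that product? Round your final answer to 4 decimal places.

(1) 0.196 × 0.554 × 8.01 = 0.86976
(2) 0.0509 × 3.69 × 5.07 = 0.95225
Highest is cycle (2) at 0.9523 (≤1, no arbitrage).

0.9523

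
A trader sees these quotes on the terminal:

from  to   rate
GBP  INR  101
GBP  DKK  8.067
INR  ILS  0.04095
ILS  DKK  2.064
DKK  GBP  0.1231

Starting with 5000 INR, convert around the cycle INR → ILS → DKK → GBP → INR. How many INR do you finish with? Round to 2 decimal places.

5000 INR × 0.04095 = 204.75 ILS
204.75 ILS × 2.064 = 422.604 DKK
422.604 DKK × 0.1231 = 52.0225524 GBP
52.0225524 GBP × 101 = 5254.2777924 INR

5254.28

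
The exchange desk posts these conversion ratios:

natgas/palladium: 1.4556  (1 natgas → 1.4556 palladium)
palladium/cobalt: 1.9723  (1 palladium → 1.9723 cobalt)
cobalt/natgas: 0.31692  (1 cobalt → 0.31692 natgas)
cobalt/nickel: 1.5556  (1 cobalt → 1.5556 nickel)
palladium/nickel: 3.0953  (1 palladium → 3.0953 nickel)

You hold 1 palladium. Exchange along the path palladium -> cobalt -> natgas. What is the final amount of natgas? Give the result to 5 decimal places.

0.62506

1 palladium × 1.9723 = 1.9723 cobalt
1.9723 cobalt × 0.31692 = 0.625061316 natgas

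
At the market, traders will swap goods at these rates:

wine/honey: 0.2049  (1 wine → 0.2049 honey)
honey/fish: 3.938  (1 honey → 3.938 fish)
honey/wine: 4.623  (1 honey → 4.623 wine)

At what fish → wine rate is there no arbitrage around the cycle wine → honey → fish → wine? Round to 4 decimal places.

1.2393

Known legs of the cycle: 0.2049 × 3.938 = 0.8068962
For no arbitrage the full-cycle product must be 1, so the missing rate is 1 / 0.8068962 ≈ 1.239317.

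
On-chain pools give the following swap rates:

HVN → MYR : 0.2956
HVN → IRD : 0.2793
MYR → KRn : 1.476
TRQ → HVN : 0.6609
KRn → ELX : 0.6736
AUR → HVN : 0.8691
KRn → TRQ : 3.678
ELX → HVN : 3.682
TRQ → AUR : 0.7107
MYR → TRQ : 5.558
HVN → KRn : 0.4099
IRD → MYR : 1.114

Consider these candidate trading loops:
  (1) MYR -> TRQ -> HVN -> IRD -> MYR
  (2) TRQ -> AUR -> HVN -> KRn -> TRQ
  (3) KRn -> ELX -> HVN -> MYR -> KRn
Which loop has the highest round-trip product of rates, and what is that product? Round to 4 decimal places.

1.1429

(1) 5.558 × 0.6609 × 0.2793 × 1.114 = 1.14291
(2) 0.7107 × 0.8691 × 0.4099 × 3.678 = 0.93121
(3) 0.6736 × 3.682 × 0.2956 × 1.476 = 1.08212
Highest is cycle (1) at 1.1429 (>1, arbitrage).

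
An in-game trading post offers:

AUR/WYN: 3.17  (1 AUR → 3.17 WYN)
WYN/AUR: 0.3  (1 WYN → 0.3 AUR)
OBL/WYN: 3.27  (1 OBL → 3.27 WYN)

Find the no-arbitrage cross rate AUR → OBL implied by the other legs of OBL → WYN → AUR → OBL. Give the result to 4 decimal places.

1.0194

Known legs of the cycle: 3.27 × 0.3 = 0.981
For no arbitrage the full-cycle product must be 1, so the missing rate is 1 / 0.981 ≈ 1.019368.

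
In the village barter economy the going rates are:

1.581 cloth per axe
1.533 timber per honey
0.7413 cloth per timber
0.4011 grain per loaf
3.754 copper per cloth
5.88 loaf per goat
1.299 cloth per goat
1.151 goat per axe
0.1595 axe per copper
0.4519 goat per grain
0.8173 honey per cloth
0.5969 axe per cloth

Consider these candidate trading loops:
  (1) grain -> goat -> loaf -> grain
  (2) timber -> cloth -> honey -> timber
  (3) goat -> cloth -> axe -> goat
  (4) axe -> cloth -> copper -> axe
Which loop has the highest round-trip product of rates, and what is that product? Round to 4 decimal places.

1.0658

(1) 0.4519 × 5.88 × 0.4011 = 1.06579
(2) 0.7413 × 0.8173 × 1.533 = 0.92879
(3) 1.299 × 0.5969 × 1.151 = 0.89245
(4) 1.581 × 3.754 × 0.1595 = 0.94664
Highest is cycle (1) at 1.0658 (>1, arbitrage).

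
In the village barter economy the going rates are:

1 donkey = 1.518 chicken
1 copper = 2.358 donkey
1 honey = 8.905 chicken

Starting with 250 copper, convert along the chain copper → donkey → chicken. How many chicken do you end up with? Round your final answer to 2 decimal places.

250 copper × 2.358 = 589.5 donkey
589.5 donkey × 1.518 = 894.861 chicken

894.86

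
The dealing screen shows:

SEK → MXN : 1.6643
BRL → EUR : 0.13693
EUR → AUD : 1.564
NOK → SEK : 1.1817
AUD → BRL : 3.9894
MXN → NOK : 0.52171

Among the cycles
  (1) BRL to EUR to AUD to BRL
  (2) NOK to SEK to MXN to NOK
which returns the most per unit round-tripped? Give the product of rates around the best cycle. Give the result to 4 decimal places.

(1) 0.13693 × 1.564 × 3.9894 = 0.85436
(2) 1.1817 × 1.6643 × 0.52171 = 1.02605
Highest is cycle (2) at 1.0260 (>1, arbitrage).

1.0260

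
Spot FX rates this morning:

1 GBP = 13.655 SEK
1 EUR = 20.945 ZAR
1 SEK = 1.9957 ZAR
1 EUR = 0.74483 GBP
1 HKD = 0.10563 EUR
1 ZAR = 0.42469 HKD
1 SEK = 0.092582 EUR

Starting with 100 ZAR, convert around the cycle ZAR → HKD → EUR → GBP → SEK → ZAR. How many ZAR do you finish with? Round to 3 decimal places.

100 ZAR × 0.42469 = 42.469 HKD
42.469 HKD × 0.10563 = 4.48600047 EUR
4.48600047 EUR × 0.74483 = 3.3413077300701 GBP
3.3413077300701 GBP × 13.655 = 45.6255570541072155 SEK
45.6255570541072155 SEK × 1.9957 = 91.05492421288176997335 ZAR

91.055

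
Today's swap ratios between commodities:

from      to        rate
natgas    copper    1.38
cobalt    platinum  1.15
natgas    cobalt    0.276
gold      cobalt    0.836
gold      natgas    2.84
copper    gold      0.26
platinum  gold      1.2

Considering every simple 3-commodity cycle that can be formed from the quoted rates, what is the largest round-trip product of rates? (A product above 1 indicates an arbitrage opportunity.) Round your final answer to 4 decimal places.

platinum→gold→cobalt→platinum: 1.2 × 0.836 × 1.15 = 1.15368
natgas→copper→gold→natgas: 1.38 × 0.26 × 2.84 = 1.01899
Maximum is platinum→gold→cobalt→platinum at 1.1537; arbitrage exists.

1.1537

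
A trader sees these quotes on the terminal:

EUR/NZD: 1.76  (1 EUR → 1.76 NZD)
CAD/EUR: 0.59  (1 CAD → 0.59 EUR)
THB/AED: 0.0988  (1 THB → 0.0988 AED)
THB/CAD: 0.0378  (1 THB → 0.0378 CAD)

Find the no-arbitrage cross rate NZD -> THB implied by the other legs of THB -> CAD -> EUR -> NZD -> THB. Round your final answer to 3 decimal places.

25.477

Known legs of the cycle: 0.0378 × 0.59 × 1.76 = 0.03925152
For no arbitrage the full-cycle product must be 1, so the missing rate is 1 / 0.03925152 ≈ 25.47672.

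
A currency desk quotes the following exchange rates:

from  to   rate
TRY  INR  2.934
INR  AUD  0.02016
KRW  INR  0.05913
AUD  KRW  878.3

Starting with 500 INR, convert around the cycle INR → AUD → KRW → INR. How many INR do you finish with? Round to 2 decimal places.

500 INR × 0.02016 = 10.08 AUD
10.08 AUD × 878.3 = 8853.264 KRW
8853.264 KRW × 0.05913 = 523.49350032 INR

523.49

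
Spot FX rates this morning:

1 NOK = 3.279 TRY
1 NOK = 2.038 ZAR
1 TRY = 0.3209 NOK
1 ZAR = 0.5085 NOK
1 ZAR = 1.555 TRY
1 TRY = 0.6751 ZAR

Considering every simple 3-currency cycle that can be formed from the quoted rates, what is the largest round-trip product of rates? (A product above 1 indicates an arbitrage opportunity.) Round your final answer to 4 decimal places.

1.1256

NOK→TRY→ZAR→NOK: 3.279 × 0.6751 × 0.5085 = 1.12564
NOK→ZAR→TRY→NOK: 2.038 × 1.555 × 0.3209 = 1.01696
Maximum is NOK→TRY→ZAR→NOK at 1.1256; arbitrage exists.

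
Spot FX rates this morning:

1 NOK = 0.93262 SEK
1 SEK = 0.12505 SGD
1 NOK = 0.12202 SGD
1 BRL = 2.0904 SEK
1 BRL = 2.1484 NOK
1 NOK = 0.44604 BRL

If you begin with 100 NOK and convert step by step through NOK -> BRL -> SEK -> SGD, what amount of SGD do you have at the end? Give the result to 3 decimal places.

11.660

100 NOK × 0.44604 = 44.604 BRL
44.604 BRL × 2.0904 = 93.2402016 SEK
93.2402016 SEK × 0.12505 = 11.65968721008 SGD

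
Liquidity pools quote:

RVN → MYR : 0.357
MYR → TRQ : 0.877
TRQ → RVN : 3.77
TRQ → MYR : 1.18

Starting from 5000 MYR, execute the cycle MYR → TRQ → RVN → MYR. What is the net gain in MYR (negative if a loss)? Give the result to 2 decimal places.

901.73

5000 MYR × 0.877 = 4385 TRQ
4385 TRQ × 3.77 = 16531.45 RVN
16531.45 RVN × 0.357 = 5901.72765 MYR
Net change: 5901.72765 − 5000 = 901.72765 MYR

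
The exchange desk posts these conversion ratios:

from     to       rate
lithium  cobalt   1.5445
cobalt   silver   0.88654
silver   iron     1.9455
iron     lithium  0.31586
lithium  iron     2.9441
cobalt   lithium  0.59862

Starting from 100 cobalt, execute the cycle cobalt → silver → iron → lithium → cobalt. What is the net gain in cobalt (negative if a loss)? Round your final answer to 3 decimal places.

100 cobalt × 0.88654 = 88.654 silver
88.654 silver × 1.9455 = 172.476357 iron
172.476357 iron × 0.31586 = 54.47838212202 lithium
54.47838212202 lithium × 1.5445 = 84.14186118745989 cobalt
Net change: 84.14186118745989 − 100 = -15.85813881254011 cobalt

-15.858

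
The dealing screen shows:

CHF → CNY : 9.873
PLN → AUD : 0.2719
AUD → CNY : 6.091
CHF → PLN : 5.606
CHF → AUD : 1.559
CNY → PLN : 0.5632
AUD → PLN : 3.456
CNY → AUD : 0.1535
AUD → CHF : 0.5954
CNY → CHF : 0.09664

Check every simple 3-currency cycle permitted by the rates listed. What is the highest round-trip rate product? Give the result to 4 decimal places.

0.9327

CNY→PLN→AUD→CNY: 0.5632 × 0.2719 × 6.091 = 0.93274
CNY→CHF→AUD→CNY: 0.09664 × 1.559 × 6.091 = 0.91768
PLN→AUD→CHF→PLN: 0.2719 × 0.5954 × 5.606 = 0.90755
CNY→AUD→CHF→CNY: 0.1535 × 0.5954 × 9.873 = 0.90233
Maximum is CNY→PLN→AUD→CNY at 0.9327; no arbitrage — every cycle loses value.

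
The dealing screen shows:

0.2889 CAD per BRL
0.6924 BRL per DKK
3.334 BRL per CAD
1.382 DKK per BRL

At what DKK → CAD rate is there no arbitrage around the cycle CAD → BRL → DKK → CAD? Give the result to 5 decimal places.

0.21703

Known legs of the cycle: 3.334 × 1.382 = 4.607588
For no arbitrage the full-cycle product must be 1, so the missing rate is 1 / 4.607588 ≈ 0.2170333.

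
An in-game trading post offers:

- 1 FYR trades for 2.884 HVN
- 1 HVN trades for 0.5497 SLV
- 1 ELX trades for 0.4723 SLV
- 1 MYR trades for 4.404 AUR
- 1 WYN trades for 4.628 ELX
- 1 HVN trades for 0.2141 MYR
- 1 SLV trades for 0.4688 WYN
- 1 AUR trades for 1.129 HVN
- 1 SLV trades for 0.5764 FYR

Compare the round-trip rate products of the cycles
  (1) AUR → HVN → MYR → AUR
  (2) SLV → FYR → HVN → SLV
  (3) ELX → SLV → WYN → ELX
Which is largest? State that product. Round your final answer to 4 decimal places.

(1) 1.129 × 0.2141 × 4.404 = 1.06453
(2) 0.5764 × 2.884 × 0.5497 = 0.91379
(3) 0.4723 × 0.4688 × 4.628 = 1.02471
Highest is cycle (1) at 1.0645 (>1, arbitrage).

1.0645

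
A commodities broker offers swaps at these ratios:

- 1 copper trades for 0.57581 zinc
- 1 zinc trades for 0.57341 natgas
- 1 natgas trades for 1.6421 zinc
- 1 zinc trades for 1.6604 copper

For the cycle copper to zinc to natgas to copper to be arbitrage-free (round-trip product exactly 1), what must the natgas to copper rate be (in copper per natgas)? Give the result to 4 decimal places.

3.0287

Known legs of the cycle: 0.57581 × 0.57341 = 0.3301752121
For no arbitrage the full-cycle product must be 1, so the missing rate is 1 / 0.3301752121 ≈ 3.028695.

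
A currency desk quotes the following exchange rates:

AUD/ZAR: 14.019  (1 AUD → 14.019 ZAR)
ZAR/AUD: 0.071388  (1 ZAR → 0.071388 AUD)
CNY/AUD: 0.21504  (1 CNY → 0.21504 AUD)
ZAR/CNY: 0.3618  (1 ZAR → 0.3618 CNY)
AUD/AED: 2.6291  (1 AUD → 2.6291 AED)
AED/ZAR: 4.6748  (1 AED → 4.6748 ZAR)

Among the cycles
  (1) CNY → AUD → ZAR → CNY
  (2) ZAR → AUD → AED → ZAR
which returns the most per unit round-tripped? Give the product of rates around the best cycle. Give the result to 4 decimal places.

1.0907

(1) 0.21504 × 14.019 × 0.3618 = 1.09070
(2) 0.071388 × 2.6291 × 4.6748 = 0.87740
Highest is cycle (1) at 1.0907 (>1, arbitrage).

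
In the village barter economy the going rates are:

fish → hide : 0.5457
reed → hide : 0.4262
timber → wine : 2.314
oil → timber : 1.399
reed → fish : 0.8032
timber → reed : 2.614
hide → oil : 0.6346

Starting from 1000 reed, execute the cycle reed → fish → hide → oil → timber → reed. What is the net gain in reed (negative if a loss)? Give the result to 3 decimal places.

1000 reed × 0.8032 = 803.2 fish
803.2 fish × 0.5457 = 438.30624 hide
438.30624 hide × 0.6346 = 278.149139904 oil
278.149139904 oil × 1.399 = 389.130646725696 timber
389.130646725696 timber × 2.614 = 1017.187510540969344 reed
Net change: 1017.187510540969344 − 1000 = 17.187510540969344 reed

17.188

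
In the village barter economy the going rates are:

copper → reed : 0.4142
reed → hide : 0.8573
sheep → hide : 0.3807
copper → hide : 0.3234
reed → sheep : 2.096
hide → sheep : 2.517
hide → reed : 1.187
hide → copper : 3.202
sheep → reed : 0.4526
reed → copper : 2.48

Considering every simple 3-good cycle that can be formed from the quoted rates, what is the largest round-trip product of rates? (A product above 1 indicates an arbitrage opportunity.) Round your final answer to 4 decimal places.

1.1370

copper→reed→hide→copper: 0.4142 × 0.8573 × 3.202 = 1.13701
sheep→reed→hide→sheep: 0.4526 × 0.8573 × 2.517 = 0.97663
copper→hide→reed→copper: 0.3234 × 1.187 × 2.48 = 0.95201
sheep→hide→reed→sheep: 0.3807 × 1.187 × 2.096 = 0.94716
Maximum is copper→reed→hide→copper at 1.1370; arbitrage exists.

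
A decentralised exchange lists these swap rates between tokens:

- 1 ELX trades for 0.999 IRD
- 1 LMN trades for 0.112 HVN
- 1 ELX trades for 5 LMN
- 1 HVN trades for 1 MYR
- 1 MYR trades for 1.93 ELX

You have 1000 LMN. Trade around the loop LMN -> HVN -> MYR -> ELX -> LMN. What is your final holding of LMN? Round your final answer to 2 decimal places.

1080.80

1000 LMN × 0.112 = 112 HVN
112 HVN × 1 = 112 MYR
112 MYR × 1.93 = 216.16 ELX
216.16 ELX × 5 = 1080.8 LMN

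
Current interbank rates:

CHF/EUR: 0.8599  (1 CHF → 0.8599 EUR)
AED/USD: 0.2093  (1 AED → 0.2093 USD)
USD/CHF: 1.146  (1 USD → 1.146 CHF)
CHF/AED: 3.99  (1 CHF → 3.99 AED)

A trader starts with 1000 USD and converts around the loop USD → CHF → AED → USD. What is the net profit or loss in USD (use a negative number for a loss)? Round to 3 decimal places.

-42.967

1000 USD × 1.146 = 1146 CHF
1146 CHF × 3.99 = 4572.54 AED
4572.54 AED × 0.2093 = 957.032622 USD
Net change: 957.032622 − 1000 = -42.967378 USD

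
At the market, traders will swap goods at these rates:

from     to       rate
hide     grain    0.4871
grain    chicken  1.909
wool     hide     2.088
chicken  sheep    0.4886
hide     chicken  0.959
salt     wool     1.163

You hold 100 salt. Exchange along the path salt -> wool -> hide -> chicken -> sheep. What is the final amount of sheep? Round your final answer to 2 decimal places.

100 salt × 1.163 = 116.3 wool
116.3 wool × 2.088 = 242.8344 hide
242.8344 hide × 0.959 = 232.8781896 chicken
232.8781896 chicken × 0.4886 = 113.78428343856 sheep

113.78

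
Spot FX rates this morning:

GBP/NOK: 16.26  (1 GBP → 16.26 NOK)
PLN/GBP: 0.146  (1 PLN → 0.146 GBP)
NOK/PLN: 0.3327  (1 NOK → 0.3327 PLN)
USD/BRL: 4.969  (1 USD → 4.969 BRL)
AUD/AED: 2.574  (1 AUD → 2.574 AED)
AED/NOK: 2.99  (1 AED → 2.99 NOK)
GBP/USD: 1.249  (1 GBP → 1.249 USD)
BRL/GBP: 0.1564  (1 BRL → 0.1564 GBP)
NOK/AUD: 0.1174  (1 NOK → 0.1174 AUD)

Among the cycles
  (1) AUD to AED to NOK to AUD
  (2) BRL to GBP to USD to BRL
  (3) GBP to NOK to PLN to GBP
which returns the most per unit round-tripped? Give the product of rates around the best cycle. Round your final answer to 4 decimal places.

(1) 2.574 × 2.99 × 0.1174 = 0.90354
(2) 0.1564 × 1.249 × 4.969 = 0.97066
(3) 16.26 × 0.3327 × 0.146 = 0.78982
Highest is cycle (2) at 0.9707 (≤1, no arbitrage).

0.9707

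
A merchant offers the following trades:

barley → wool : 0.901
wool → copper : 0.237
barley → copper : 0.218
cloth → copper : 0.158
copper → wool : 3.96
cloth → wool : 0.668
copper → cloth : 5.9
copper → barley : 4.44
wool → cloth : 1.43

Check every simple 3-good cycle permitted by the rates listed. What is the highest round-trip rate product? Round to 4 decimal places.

copper→barley→wool→copper: 4.44 × 0.901 × 0.237 = 0.94810
copper→cloth→wool→copper: 5.9 × 0.668 × 0.237 = 0.93406
copper→wool→cloth→copper: 3.96 × 1.43 × 0.158 = 0.89472
Maximum is copper→barley→wool→copper at 0.9481; no arbitrage — every cycle loses value.

0.9481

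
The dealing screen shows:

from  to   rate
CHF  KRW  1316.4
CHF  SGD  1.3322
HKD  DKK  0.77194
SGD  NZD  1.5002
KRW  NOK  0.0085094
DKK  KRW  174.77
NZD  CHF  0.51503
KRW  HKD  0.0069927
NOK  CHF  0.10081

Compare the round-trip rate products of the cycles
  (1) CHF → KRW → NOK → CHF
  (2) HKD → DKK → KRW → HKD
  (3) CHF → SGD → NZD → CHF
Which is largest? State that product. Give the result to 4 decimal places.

(1) 1316.4 × 0.0085094 × 0.10081 = 1.12925
(2) 0.77194 × 174.77 × 0.0069927 = 0.94340
(3) 1.3322 × 1.5002 × 0.51503 = 1.02932
Highest is cycle (1) at 1.1293 (>1, arbitrage).

1.1293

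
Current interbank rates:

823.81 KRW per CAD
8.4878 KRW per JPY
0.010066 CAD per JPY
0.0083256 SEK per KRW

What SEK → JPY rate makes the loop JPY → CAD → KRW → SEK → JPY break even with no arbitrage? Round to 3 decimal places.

14.484

Known legs of the cycle: 0.010066 × 823.81 × 0.0083256 = 0.069039800387376
For no arbitrage the full-cycle product must be 1, so the missing rate is 1 / 0.069039800387376 ≈ 14.48440.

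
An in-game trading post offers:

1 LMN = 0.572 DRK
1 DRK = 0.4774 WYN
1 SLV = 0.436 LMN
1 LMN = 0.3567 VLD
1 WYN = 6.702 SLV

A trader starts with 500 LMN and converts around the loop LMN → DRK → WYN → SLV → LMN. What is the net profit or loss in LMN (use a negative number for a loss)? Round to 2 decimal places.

-101.03

500 LMN × 0.572 = 286 DRK
286 DRK × 0.4774 = 136.5364 WYN
136.5364 WYN × 6.702 = 915.0669528 SLV
915.0669528 SLV × 0.436 = 398.9691914208 LMN
Net change: 398.9691914208 − 500 = -101.0308085792 LMN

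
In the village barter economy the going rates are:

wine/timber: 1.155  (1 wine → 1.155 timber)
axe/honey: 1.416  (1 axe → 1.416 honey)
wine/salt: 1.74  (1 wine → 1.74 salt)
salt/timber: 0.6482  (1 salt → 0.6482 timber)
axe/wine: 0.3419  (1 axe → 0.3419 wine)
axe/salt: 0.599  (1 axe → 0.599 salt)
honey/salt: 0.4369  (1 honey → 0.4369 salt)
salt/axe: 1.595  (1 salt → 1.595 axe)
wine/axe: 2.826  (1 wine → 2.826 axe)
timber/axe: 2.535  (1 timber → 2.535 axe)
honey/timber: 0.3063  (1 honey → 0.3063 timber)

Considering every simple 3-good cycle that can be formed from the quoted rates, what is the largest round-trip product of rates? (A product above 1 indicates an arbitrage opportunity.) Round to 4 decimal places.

timber→axe→honey→timber: 2.535 × 1.416 × 0.3063 = 1.09948
timber→axe→wine→timber: 2.535 × 0.3419 × 1.155 = 1.00106
honey→salt→axe→honey: 0.4369 × 1.595 × 1.416 = 0.98675
timber→axe→salt→timber: 2.535 × 0.599 × 0.6482 = 0.98427
wine→salt→axe→wine: 1.74 × 1.595 × 0.3419 = 0.94888
Maximum is timber→axe→honey→timber at 1.0995; arbitrage exists.

1.0995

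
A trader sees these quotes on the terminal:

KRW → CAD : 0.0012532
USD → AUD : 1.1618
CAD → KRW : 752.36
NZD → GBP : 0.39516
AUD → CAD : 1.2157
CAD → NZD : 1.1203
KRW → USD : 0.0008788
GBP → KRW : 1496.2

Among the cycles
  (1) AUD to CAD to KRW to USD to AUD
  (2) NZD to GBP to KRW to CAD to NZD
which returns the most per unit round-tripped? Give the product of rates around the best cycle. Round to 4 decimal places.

0.9338

(1) 1.2157 × 752.36 × 0.0008788 × 1.1618 = 0.93384
(2) 0.39516 × 1496.2 × 0.0012532 × 1.1203 = 0.83008
Highest is cycle (1) at 0.9338 (≤1, no arbitrage).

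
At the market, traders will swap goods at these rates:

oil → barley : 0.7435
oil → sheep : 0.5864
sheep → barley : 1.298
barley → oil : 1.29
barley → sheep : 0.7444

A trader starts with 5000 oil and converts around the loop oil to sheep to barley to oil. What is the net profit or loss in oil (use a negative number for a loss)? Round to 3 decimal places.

5000 oil × 0.5864 = 2932 sheep
2932 sheep × 1.298 = 3805.736 barley
3805.736 barley × 1.29 = 4909.39944 oil
Net change: 4909.39944 − 5000 = -90.60056 oil

-90.601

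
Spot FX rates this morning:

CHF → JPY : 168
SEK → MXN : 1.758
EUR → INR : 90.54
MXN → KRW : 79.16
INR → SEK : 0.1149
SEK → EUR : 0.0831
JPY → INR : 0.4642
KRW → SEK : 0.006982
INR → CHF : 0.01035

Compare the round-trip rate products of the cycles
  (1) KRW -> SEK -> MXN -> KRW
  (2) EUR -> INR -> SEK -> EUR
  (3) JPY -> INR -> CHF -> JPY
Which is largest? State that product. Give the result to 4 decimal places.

(1) 0.006982 × 1.758 × 79.16 = 0.97164
(2) 90.54 × 0.1149 × 0.0831 = 0.86449
(3) 0.4642 × 0.01035 × 168 = 0.80715
Highest is cycle (1) at 0.9716 (≤1, no arbitrage).

0.9716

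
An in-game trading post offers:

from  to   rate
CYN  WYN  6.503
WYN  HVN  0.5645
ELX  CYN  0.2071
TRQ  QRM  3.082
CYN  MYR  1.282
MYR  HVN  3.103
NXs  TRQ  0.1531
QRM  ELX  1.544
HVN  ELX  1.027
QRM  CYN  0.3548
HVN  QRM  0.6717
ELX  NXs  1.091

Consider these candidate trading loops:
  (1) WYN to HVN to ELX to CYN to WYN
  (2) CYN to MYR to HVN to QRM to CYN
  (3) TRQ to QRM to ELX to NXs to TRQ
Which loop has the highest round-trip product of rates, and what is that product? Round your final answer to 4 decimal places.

(1) 0.5645 × 1.027 × 0.2071 × 6.503 = 0.78078
(2) 1.282 × 3.103 × 0.6717 × 0.3548 = 0.94804
(3) 3.082 × 1.544 × 1.091 × 0.1531 = 0.79484
Highest is cycle (2) at 0.9480 (≤1, no arbitrage).

0.9480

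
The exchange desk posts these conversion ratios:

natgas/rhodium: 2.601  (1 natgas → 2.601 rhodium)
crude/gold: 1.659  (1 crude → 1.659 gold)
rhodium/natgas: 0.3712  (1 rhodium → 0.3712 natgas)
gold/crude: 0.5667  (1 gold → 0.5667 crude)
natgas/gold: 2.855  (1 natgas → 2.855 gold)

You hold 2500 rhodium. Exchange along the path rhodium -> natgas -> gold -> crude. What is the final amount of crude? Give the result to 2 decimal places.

1501.44

2500 rhodium × 0.3712 = 928 natgas
928 natgas × 2.855 = 2649.44 gold
2649.44 gold × 0.5667 = 1501.437648 crude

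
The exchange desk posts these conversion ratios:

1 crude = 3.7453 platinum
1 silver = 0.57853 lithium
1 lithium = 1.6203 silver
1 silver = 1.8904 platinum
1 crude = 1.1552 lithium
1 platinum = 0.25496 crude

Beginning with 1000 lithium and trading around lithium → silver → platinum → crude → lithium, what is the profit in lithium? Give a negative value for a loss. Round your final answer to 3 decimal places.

1000 lithium × 1.6203 = 1620.3 silver
1620.3 silver × 1.8904 = 3063.01512 platinum
3063.01512 platinum × 0.25496 = 780.9463349952 crude
780.9463349952 crude × 1.1552 = 902.14920618645504 lithium
Net change: 902.14920618645504 − 1000 = -97.85079381354496 lithium

-97.851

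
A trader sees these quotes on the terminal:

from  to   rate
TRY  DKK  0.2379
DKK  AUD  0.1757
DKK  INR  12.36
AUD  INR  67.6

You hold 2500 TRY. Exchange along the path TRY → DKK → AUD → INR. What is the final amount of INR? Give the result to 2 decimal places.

7064.04

2500 TRY × 0.2379 = 594.75 DKK
594.75 DKK × 0.1757 = 104.497575 AUD
104.497575 AUD × 67.6 = 7064.03607 INR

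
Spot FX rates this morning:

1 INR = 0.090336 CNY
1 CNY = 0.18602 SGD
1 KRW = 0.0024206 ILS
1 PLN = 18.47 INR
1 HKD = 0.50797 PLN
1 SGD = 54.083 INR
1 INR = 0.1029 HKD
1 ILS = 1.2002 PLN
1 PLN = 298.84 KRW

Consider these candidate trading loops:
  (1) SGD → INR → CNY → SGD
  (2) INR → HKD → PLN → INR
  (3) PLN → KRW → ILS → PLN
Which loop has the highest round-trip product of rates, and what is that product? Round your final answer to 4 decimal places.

(1) 54.083 × 0.090336 × 0.18602 = 0.90883
(2) 0.1029 × 0.50797 × 18.47 = 0.96543
(3) 298.84 × 0.0024206 × 1.2002 = 0.86819
Highest is cycle (2) at 0.9654 (≤1, no arbitrage).

0.9654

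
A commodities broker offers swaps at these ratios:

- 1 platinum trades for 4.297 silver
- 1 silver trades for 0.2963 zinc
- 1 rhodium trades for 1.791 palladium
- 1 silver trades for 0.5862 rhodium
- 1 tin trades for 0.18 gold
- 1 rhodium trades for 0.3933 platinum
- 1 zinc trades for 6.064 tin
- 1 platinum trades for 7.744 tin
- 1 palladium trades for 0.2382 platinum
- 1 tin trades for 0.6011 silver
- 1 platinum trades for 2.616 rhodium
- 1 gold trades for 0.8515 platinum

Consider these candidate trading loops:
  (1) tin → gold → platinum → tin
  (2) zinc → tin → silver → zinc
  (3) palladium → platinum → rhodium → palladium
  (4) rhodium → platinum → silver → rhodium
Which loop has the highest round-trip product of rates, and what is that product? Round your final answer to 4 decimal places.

(1) 0.18 × 0.8515 × 7.744 = 1.18692
(2) 6.064 × 0.6011 × 0.2963 = 1.08003
(3) 0.2382 × 2.616 × 1.791 = 1.11603
(4) 0.3933 × 4.297 × 0.5862 = 0.99068
Highest is cycle (1) at 1.1869 (>1, arbitrage).

1.1869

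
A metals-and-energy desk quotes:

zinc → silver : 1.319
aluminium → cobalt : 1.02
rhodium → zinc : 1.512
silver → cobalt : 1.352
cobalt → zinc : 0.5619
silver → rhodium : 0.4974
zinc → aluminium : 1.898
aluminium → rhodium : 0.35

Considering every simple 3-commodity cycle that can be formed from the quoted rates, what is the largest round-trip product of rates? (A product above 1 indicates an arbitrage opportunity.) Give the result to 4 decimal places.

1.0878

zinc→aluminium→cobalt→zinc: 1.898 × 1.02 × 0.5619 = 1.08782
zinc→aluminium→rhodium→zinc: 1.898 × 0.35 × 1.512 = 1.00442
zinc→silver→cobalt→zinc: 1.319 × 1.352 × 0.5619 = 1.00203
zinc→silver→rhodium→zinc: 1.319 × 0.4974 × 1.512 = 0.99198
Maximum is zinc→aluminium→cobalt→zinc at 1.0878; arbitrage exists.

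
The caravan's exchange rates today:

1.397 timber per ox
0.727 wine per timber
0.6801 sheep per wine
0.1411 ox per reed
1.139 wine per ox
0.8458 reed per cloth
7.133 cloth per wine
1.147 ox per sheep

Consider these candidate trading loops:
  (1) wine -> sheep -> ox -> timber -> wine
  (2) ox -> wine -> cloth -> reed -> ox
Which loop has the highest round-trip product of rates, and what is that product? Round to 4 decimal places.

(1) 0.6801 × 1.147 × 1.397 × 0.727 = 0.79226
(2) 1.139 × 7.133 × 0.8458 × 0.1411 = 0.96960
Highest is cycle (2) at 0.9696 (≤1, no arbitrage).

0.9696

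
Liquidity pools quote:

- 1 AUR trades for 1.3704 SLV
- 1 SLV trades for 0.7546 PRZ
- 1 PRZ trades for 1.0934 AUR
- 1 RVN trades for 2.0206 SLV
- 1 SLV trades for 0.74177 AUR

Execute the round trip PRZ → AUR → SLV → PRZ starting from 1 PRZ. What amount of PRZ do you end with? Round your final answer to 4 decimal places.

1.1307

1 PRZ × 1.0934 = 1.0934 AUR
1.0934 AUR × 1.3704 = 1.49839536 SLV
1.49839536 SLV × 0.7546 = 1.130689138656 PRZ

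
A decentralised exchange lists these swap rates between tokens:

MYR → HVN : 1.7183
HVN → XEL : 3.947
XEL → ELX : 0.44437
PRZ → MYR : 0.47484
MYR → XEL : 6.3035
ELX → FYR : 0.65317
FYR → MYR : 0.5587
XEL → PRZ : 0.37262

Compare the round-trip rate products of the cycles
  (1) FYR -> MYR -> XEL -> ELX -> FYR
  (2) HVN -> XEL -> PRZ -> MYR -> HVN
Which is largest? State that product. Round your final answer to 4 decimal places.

1.2000

(1) 0.5587 × 6.3035 × 0.44437 × 0.65317 = 1.02219
(2) 3.947 × 0.37262 × 0.47484 × 1.7183 = 1.20000
Highest is cycle (2) at 1.2000 (>1, arbitrage).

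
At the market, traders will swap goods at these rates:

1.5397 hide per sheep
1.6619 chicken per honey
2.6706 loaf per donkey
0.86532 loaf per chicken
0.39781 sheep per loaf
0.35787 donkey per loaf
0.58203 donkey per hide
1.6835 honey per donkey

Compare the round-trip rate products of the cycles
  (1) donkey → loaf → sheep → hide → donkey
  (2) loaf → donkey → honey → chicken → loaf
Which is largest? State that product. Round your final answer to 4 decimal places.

0.9521

(1) 2.6706 × 0.39781 × 1.5397 × 0.58203 = 0.95206
(2) 0.35787 × 1.6835 × 1.6619 × 0.86532 = 0.86640
Highest is cycle (1) at 0.9521 (≤1, no arbitrage).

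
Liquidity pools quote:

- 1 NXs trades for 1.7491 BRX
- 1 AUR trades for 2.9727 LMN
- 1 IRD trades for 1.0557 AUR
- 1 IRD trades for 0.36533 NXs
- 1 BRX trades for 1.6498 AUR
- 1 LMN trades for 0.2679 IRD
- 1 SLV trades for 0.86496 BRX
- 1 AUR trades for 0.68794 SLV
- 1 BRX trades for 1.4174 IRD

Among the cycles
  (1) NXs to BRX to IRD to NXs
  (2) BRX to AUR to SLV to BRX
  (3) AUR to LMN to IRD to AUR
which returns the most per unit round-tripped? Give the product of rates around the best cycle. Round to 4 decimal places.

0.9817

(1) 1.7491 × 1.4174 × 0.36533 = 0.90572
(2) 1.6498 × 0.68794 × 0.86496 = 0.98170
(3) 2.9727 × 0.2679 × 1.0557 = 0.84075
Highest is cycle (2) at 0.9817 (≤1, no arbitrage).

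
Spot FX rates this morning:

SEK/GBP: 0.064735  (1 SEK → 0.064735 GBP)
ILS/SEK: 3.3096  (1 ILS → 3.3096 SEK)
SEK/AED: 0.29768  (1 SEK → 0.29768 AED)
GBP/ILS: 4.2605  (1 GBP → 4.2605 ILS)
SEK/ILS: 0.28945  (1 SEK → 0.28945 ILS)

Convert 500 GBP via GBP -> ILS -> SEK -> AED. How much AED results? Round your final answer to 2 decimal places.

2098.73

500 GBP × 4.2605 = 2130.25 ILS
2130.25 ILS × 3.3096 = 7050.2754 SEK
7050.2754 SEK × 0.29768 = 2098.725981072 AED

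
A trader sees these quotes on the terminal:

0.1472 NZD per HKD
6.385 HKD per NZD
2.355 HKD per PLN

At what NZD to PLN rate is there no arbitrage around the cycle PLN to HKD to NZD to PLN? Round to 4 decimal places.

Known legs of the cycle: 2.355 × 0.1472 = 0.346656
For no arbitrage the full-cycle product must be 1, so the missing rate is 1 / 0.346656 ≈ 2.884704.

2.8847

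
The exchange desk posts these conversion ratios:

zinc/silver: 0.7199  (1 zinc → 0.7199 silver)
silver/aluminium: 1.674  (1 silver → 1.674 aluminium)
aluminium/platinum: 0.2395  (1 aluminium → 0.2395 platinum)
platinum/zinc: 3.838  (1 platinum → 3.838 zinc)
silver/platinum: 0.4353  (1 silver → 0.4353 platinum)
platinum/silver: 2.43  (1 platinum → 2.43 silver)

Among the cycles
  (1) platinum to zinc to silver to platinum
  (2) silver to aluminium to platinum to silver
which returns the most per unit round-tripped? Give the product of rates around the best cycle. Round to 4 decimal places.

1.2027

(1) 3.838 × 0.7199 × 0.4353 = 1.20272
(2) 1.674 × 0.2395 × 2.43 = 0.97424
Highest is cycle (1) at 1.2027 (>1, arbitrage).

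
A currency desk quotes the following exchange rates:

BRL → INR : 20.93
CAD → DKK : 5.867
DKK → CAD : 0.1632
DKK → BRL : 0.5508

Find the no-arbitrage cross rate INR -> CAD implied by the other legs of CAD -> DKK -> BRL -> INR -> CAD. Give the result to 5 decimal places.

0.01478

Known legs of the cycle: 5.867 × 0.5508 × 20.93 = 67.636207548
For no arbitrage the full-cycle product must be 1, so the missing rate is 1 / 67.636207548 ≈ 0.0147850.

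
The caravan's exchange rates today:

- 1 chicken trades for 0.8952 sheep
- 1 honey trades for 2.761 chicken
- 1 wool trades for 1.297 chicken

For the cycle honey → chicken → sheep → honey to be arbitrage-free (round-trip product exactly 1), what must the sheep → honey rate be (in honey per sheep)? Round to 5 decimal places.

0.40459

Known legs of the cycle: 2.761 × 0.8952 = 2.4716472
For no arbitrage the full-cycle product must be 1, so the missing rate is 1 / 2.4716472 ≈ 0.4045885.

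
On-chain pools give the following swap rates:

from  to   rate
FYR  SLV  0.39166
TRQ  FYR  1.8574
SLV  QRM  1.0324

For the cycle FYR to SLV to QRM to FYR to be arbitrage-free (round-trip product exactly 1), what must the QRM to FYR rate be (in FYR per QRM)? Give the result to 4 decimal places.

2.4731

Known legs of the cycle: 0.39166 × 1.0324 = 0.404349784
For no arbitrage the full-cycle product must be 1, so the missing rate is 1 / 0.404349784 ≈ 2.473106.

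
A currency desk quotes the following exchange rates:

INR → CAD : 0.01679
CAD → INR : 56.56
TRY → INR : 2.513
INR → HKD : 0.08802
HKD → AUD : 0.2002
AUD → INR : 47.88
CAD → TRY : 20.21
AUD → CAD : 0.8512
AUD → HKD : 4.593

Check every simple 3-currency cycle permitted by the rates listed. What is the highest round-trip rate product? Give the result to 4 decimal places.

0.8527

TRY→INR→CAD→TRY: 2.513 × 0.01679 × 20.21 = 0.85273
AUD→INR→HKD→AUD: 47.88 × 0.08802 × 0.2002 = 0.84372
Maximum is TRY→INR→CAD→TRY at 0.8527; no arbitrage — every cycle loses value.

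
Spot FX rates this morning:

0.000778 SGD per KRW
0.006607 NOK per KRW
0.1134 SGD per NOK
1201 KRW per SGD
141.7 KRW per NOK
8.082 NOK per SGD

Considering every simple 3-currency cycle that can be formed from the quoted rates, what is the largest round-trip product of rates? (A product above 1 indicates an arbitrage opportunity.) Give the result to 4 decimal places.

0.8998

SGD→KRW→NOK→SGD: 1201 × 0.006607 × 0.1134 = 0.89983
SGD→NOK→KRW→SGD: 8.082 × 141.7 × 0.000778 = 0.89098
Maximum is SGD→KRW→NOK→SGD at 0.8998; no arbitrage — every cycle loses value.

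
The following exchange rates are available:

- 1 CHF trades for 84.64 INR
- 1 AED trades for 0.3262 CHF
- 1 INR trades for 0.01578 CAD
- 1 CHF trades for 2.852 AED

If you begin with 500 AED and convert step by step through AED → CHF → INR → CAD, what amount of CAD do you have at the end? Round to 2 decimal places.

217.84

500 AED × 0.3262 = 163.1 CHF
163.1 CHF × 84.64 = 13804.784 INR
13804.784 INR × 0.01578 = 217.83949152 CAD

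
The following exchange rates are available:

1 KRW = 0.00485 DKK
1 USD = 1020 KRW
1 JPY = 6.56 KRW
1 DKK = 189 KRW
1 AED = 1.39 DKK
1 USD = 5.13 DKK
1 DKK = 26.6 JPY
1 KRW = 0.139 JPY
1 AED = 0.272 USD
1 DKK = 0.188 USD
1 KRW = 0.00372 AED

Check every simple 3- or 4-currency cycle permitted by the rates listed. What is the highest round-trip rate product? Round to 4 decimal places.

KRW→AED→USD→KRW: 0.00372 × 0.272 × 1020 = 1.03208
KRW→AED→DKK→USD→KRW: 0.00372 × 1.39 × 0.188 × 1020 = 0.99155
KRW→AED→USD→DKK→KRW: 0.00372 × 0.272 × 5.13 × 189 = 0.98105
KRW→AED→DKK→KRW: 0.00372 × 1.39 × 189 = 0.97728
KRW→DKK→USD→KRW: 0.00485 × 0.188 × 1020 = 0.93004
KRW→AED→DKK→JPY→KRW: 0.00372 × 1.39 × 26.6 × 6.56 = 0.90228
KRW→DKK→JPY→KRW: 0.00485 × 26.6 × 6.56 = 0.84631
Maximum is KRW→AED→USD→KRW at 1.0321; arbitrage exists.

1.0321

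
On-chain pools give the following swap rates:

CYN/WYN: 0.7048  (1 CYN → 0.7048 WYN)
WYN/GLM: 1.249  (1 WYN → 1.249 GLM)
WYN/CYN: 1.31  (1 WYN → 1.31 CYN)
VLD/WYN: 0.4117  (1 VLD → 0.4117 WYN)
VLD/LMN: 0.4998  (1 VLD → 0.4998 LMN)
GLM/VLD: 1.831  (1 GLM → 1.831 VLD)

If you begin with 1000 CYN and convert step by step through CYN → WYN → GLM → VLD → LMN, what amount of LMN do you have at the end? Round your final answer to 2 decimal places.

1000 CYN × 0.7048 = 704.8 WYN
704.8 WYN × 1.249 = 880.2952 GLM
880.2952 GLM × 1.831 = 1611.8205112 VLD
1611.8205112 VLD × 0.4998 = 805.58789149776 LMN

805.59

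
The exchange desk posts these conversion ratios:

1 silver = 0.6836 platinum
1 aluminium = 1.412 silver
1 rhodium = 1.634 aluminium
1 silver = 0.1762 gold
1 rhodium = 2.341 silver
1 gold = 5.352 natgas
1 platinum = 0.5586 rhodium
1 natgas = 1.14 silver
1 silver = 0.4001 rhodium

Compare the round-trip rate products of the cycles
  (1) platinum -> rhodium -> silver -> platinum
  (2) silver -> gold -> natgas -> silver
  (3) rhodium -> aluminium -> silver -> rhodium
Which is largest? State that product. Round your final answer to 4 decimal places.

(1) 0.5586 × 2.341 × 0.6836 = 0.89393
(2) 0.1762 × 5.352 × 1.14 = 1.07505
(3) 1.634 × 1.412 × 0.4001 = 0.92311
Highest is cycle (2) at 1.0750 (>1, arbitrage).

1.0750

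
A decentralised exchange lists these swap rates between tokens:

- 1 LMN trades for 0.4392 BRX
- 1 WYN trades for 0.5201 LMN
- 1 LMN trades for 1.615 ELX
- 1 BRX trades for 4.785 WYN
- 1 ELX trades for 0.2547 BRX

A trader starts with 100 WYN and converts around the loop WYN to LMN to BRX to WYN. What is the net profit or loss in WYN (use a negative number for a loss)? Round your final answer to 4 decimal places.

100 WYN × 0.5201 = 52.01 LMN
52.01 LMN × 0.4392 = 22.842792 BRX
22.842792 BRX × 4.785 = 109.30275972 WYN
Net change: 109.30275972 − 100 = 9.30275972 WYN

9.3028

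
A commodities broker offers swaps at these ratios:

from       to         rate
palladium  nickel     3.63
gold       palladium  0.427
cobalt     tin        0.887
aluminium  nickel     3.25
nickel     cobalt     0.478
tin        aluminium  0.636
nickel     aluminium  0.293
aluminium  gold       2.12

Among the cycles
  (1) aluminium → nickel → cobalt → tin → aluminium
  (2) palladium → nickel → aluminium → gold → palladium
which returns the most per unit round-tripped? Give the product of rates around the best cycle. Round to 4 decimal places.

0.9628

(1) 3.25 × 0.478 × 0.887 × 0.636 = 0.87638
(2) 3.63 × 0.293 × 2.12 × 0.427 = 0.96280
Highest is cycle (2) at 0.9628 (≤1, no arbitrage).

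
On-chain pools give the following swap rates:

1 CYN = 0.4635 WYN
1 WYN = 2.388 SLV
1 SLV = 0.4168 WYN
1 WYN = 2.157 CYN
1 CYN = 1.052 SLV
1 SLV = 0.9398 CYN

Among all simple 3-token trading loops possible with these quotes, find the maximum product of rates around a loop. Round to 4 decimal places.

1.0402

CYN→WYN→SLV→CYN: 0.4635 × 2.388 × 0.9398 = 1.04021
CYN→SLV→WYN→CYN: 1.052 × 0.4168 × 2.157 = 0.94579
Maximum is CYN→WYN→SLV→CYN at 1.0402; arbitrage exists.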